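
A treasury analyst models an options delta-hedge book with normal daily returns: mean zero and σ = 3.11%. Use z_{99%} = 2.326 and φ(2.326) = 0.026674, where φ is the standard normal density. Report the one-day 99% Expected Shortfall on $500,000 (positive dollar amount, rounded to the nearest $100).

Tail multiplier: φ(z)/(1−α) = 0.026674 / 0.01 = 2.667.
ES = 3.11% × 2.667 = 8.294%.
On $500,000: 0.08294 × $500,000 = $41,470.

$41,500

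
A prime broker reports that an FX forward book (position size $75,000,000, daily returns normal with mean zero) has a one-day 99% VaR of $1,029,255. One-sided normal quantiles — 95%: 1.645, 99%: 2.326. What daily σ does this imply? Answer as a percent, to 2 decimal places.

0.59%

VaR as a fraction: $1,029,255 / $75,000,000 = 1.372%.
σ = VaR / z = 1.372% / 2.326 = 0.590%.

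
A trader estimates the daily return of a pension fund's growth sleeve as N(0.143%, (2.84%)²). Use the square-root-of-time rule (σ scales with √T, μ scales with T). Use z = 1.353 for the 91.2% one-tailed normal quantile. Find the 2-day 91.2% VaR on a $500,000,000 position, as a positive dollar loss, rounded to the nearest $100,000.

$25,700,000

σ_{2d} = 2.84% × √2 = 4.016%; μ_{2d} = 2 × 0.143% = 0.286%.
VaR = −(0.286%) + 1.353 × 4.016% = 5.148%.
On $500,000,000: 0.05148 × $500,000,000 = $25,740,000.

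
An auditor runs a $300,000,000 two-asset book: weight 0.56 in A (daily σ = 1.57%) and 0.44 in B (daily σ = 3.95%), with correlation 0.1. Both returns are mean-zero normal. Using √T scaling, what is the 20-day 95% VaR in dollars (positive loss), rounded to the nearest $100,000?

σ_p = √(0.56²·1.57² + 0.44²·3.95² + 2·0.1·0.56·0.44·1.57·3.95) = 2.025%.
σ_{20d} = 2.025% × √20 = 9.056%.
z(95%) = 1.645.
VaR = 1.645 × 9.056% = 14.897%; on $300,000,000 that is $44,691,000.

$44,700,000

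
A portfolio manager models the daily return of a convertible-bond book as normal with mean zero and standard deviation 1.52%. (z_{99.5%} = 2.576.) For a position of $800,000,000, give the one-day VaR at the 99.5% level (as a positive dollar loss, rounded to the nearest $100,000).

$31,300,000

VaR = z·σ = 2.576 × 1.52% = 3.916%.
On $800,000,000: 0.03916 × $800,000,000 = $31,328,000.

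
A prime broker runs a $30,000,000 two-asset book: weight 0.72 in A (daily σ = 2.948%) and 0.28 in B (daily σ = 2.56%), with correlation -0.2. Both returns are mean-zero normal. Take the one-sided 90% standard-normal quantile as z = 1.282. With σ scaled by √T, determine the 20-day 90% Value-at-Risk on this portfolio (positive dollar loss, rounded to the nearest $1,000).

$3,612,000

σ_p = √(0.72²·2.948² + 0.28²·2.56² + 2·-0.2·0.72·0.28·2.948·2.56) = 2.100%.
σ_{20d} = 2.100% × √20 = 9.391%.
VaR = 1.282 × 9.391% = 12.039%; on $30,000,000 that is $3,611,700.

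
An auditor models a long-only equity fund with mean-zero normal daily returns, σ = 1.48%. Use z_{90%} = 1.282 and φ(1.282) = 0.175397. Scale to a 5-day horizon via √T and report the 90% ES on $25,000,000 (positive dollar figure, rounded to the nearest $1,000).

σ_{5d} = 1.48% × √5 = 3.309%.
ES multiplier = φ(z)/(1−α) = 0.175397/0.1 = 1.754.
ES = 3.309% × 1.754 = 5.804%; on $25,000,000: $1,451,000.

$1,451,000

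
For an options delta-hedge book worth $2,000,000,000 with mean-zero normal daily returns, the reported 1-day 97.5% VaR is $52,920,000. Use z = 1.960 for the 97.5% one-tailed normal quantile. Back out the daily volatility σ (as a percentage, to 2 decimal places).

VaR as a fraction: $52,920,000 / $2,000,000,000 = 2.646%.
σ = VaR / z = 2.646% / 1.960 = 1.350%.

1.35%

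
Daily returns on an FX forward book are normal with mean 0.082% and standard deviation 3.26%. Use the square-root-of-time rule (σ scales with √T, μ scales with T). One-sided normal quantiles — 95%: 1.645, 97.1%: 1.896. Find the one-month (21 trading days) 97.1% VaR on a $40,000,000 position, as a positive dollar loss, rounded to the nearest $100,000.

σ_{21d} = 3.26% × √21 = 14.939%; μ_{21d} = 21 × 0.082% = 1.722%.
VaR = −(1.722%) + 1.896 × 14.939% = 26.602%.
On $40,000,000: 0.26602 × $40,000,000 = $10,640,800.

$10,600,000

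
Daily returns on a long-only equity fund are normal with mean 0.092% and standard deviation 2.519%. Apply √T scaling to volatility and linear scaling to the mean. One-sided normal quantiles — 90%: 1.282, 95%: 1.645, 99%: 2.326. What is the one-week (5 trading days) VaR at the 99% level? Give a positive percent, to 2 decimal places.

12.64%

σ_{5d} = 2.519% × √5 = 5.633%; μ_{5d} = 5 × 0.092% = 0.460%.
VaR = −(0.460%) + 2.326 × 5.633% = 12.642%.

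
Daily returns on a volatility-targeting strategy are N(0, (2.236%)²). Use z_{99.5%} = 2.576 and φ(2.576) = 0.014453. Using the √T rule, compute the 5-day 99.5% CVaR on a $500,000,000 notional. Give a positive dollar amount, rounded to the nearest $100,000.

σ_{5d} = 2.236% × √5 = 5.000%.
ES multiplier = φ(z)/(1−α) = 0.014453/0.005 = 2.891.
ES = 5.000% × 2.891 = 14.455%; on $500,000,000: $72,275,000.

$72,300,000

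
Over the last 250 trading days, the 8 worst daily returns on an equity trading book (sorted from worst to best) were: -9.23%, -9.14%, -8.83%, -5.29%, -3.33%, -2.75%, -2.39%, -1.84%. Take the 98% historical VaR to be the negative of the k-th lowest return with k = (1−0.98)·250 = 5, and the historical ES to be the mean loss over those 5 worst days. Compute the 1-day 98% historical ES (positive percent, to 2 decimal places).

The 5 worst returns sum to -35.82%.
ES = −(-35.82%) / 5 = 7.164% ≈ 7.16%.

7.16%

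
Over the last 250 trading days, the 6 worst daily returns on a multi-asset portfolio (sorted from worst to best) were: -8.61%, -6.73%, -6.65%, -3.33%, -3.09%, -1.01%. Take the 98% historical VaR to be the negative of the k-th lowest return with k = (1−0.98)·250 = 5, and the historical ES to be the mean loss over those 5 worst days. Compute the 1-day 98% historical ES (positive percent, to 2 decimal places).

The 5 worst returns sum to -28.41%.
ES = −(-28.41%) / 5 = 5.682% ≈ 5.68%.

5.68%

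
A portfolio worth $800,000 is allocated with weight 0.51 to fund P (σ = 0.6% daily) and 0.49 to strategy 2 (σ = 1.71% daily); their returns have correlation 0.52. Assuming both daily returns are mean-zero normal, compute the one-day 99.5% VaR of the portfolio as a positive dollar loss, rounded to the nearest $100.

σ_p² = 0.51²·0.6² + 0.49²·1.71² + 2·0.52·0.51·0.49·0.6·1.71 = 1.0624 (%²).
σ_p = √1.0624 = 1.031%.
At 99.5%, z = 2.576.
VaR = 2.576 × 1.031% = 2.656%; on $800,000 that is $21,248.

$21,200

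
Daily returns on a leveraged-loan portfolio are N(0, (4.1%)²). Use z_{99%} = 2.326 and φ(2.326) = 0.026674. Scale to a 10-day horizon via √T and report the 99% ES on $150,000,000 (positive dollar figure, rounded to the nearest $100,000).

$51,900,000

σ_{10d} = 4.1% × √10 = 12.965%.
ES multiplier = φ(z)/(1−α) = 0.026674/0.01 = 2.667.
ES = 12.965% × 2.667 = 34.578%; on $150,000,000: $51,867,000.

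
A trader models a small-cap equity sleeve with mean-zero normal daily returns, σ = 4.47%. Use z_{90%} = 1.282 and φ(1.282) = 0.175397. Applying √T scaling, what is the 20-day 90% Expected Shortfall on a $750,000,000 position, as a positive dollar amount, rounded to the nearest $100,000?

$263,000,000

σ_{20d} = 4.47% × √20 = 19.990%.
ES multiplier = φ(z)/(1−α) = 0.175397/0.1 = 1.754.
ES = 19.990% × 1.754 = 35.062%; on $750,000,000: $262,965,000.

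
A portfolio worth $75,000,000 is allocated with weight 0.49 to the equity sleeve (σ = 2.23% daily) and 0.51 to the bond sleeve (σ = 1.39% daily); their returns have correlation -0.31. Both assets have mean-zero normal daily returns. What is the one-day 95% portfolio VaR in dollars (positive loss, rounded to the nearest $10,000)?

$1,360,000

σ_p² = 0.49²·2.23² + 0.51²·1.39² + 2·-0.31·0.49·0.51·2.23·1.39 = 1.2163 (%²).
σ_p = √1.2163 = 1.103%.
At 95%, z = 1.645.
VaR = 1.645 × 1.103% = 1.814%; on $75,000,000 that is $1,360,500.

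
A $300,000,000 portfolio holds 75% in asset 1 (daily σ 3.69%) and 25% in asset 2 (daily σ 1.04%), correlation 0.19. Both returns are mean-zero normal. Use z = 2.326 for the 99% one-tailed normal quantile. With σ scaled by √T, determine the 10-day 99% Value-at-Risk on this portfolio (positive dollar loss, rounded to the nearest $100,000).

σ_p = √(0.75²·3.69² + 0.25²·1.04² + 2·0.19·0.75·0.25·3.69·1.04) = 2.828%.
σ_{10d} = 2.828% × √10 = 8.943%.
VaR = 2.326 × 8.943% = 20.801%; on $300,000,000 that is $62,403,000.

$62,400,000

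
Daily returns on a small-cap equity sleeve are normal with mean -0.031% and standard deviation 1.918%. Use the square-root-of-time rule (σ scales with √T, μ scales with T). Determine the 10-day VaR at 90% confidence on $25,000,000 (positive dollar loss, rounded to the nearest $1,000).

$2,021,000

At 90%, z = 1.282.
σ_{10d} = 1.918% × √10 = 6.065%; μ_{10d} = 10 × -0.031% = -0.310%.
VaR = −(-0.310%) + 1.282 × 6.065% = 8.085%.
On $25,000,000: 0.08085 × $25,000,000 = $2,021,250.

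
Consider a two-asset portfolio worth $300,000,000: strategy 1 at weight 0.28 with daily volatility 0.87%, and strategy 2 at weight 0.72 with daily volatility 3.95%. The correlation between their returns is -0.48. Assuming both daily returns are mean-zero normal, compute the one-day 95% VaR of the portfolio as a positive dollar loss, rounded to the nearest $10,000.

σ_p² = 0.28²·0.87² + 0.72²·3.95² + 2·-0.48·0.28·0.72·0.87·3.95 = 7.4826 (%²).
σ_p = √7.4826 = 2.735%.
At 95%, z = 1.645.
VaR = 1.645 × 2.735% = 4.499%; on $300,000,000 that is $13,497,000.

$13,500,000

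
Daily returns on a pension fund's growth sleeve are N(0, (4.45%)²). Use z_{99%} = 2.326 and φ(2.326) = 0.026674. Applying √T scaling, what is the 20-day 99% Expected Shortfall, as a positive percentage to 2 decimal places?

σ_{20d} = 4.45% × √20 = 19.901%.
ES multiplier = φ(z)/(1−α) = 0.026674/0.01 = 2.667.
ES = 19.901% × 2.667 = 53.076%.

53.08%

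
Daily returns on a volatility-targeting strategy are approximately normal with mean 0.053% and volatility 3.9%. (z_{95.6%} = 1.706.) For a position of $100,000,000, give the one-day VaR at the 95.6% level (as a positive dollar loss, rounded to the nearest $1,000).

$6,600,000

VaR = −μ + z·σ = −(0.053%) + 1.706 × 3.9% = 6.600%.
On $100,000,000: 0.06600 × $100,000,000 = $6,600,000.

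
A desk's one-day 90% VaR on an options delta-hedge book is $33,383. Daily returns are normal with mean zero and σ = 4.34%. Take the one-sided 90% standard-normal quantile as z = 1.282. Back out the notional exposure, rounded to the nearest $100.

VaR as a fraction of value: z·σ = 1.282 × 4.34% = 5.56388%.
Position = $33,383 / 0.0556388 = $599,995.

$600,000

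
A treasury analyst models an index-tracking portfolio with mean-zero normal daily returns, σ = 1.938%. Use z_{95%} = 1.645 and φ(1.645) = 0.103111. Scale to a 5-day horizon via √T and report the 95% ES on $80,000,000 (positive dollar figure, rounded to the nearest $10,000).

σ_{5d} = 1.938% × √5 = 4.333%.
ES multiplier = φ(z)/(1−α) = 0.103111/0.05 = 2.062.
ES = 4.333% × 2.062 = 8.935%; on $80,000,000: $7,148,000.

$7,150,000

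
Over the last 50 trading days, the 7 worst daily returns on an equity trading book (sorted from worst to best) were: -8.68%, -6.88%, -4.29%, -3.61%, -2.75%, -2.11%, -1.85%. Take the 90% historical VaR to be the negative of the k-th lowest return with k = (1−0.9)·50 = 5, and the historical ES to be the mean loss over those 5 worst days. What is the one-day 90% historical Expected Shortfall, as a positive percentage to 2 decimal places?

The 5 worst returns sum to -26.21%.
ES = −(-26.21%) / 5 = 5.242% ≈ 5.24%.

5.24%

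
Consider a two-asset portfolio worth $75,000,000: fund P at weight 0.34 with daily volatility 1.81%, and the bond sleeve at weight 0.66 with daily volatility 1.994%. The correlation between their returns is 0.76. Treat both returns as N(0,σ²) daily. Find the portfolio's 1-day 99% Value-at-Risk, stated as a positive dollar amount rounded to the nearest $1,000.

$3,189,000

σ_p² = 0.34²·1.81² + 0.66²·1.994² + 2·0.76·0.34·0.66·1.81·1.994 = 3.3417 (%²).
σ_p = √3.3417 = 1.828%.
At 99%, z = 2.326.
VaR = 2.326 × 1.828% = 4.252%; on $75,000,000 that is $3,189,000.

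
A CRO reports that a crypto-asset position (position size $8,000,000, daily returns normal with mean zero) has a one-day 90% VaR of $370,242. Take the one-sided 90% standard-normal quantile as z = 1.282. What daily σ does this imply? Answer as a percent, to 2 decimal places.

3.61%

VaR as a fraction: $370,242 / $8,000,000 = 4.628%.
σ = VaR / z = 4.628% / 1.282 = 3.610%.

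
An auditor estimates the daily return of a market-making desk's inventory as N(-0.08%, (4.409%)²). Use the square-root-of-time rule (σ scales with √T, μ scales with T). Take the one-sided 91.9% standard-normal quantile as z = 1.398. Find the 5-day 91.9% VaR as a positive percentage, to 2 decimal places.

σ_{5d} = 4.409% × √5 = 9.859%; μ_{5d} = 5 × -0.08% = -0.400%.
VaR = −(-0.400%) + 1.398 × 9.859% = 14.183%.

14.18%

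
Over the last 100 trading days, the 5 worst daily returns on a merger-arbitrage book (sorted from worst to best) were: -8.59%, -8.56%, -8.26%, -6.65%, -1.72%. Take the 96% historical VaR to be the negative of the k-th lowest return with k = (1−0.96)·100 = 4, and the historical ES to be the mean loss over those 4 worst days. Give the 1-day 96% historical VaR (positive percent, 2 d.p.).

k = 4; the 4th lowest return is -6.65%, so VaR = 6.65%.

6.65%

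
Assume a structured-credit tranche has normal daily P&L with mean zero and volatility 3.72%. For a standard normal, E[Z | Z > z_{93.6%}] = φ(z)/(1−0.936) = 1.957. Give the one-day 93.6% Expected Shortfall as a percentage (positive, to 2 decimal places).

ES = 3.72% × 1.957 = 7.280%.

7.28%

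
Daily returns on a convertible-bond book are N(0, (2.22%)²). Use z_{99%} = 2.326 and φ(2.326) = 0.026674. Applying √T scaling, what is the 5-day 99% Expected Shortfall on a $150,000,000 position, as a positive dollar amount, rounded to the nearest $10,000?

$19,860,000

σ_{5d} = 2.22% × √5 = 4.964%.
ES multiplier = φ(z)/(1−α) = 0.026674/0.01 = 2.667.
ES = 4.964% × 2.667 = 13.239%; on $150,000,000: $19,858,500.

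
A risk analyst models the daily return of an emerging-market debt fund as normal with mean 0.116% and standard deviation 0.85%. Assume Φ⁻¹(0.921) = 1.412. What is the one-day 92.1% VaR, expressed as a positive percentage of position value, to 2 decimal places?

VaR = −μ + z·σ = −(0.116%) + 1.412 × 0.85% = 1.084%.

1.08%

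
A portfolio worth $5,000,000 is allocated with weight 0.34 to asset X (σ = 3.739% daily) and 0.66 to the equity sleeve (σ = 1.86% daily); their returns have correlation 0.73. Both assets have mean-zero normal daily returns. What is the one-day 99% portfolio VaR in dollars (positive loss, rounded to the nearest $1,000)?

σ_p² = 0.34²·3.739² + 0.66²·1.86² + 2·0.73·0.34·0.66·3.739·1.86 = 5.4016 (%²).
σ_p = √5.4016 = 2.324%.
At 99%, z = 2.326.
VaR = 2.326 × 2.324% = 5.406%; on $5,000,000 that is $270,300.

$270,000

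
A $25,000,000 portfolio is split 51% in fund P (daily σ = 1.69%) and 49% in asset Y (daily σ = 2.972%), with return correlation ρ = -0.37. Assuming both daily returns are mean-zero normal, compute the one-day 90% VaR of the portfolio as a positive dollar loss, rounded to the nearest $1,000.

σ_p² = 0.51²·1.69² + 0.49²·2.972² + 2·-0.37·0.51·0.49·1.69·2.972 = 1.9348 (%²).
σ_p = √1.9348 = 1.391%.
At 90%, z = 1.282.
VaR = 1.282 × 1.391% = 1.783%; on $25,000,000 that is $445,750.

$446,000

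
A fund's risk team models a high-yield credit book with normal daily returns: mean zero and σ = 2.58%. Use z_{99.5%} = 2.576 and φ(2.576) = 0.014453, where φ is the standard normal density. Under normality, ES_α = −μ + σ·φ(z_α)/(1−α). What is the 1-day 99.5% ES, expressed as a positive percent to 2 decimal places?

7.46%

Tail multiplier: φ(z)/(1−α) = 0.014453 / 0.005 = 2.891.
ES = 2.58% × 2.891 = 7.459%.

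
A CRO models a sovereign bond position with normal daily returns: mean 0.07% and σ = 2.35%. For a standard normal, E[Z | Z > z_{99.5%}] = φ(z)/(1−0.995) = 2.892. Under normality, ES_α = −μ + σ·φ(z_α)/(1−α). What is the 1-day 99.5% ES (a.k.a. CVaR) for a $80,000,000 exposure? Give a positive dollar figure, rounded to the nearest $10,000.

ES = −(0.07%) + 2.35% × 2.892 = 6.726%.
On $80,000,000: 0.06726 × $80,000,000 = $5,380,800.

$5,380,000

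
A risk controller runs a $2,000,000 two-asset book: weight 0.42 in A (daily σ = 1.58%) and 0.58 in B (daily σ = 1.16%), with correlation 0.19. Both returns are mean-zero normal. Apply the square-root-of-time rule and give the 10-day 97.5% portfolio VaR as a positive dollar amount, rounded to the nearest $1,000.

σ_p = √(0.42²·1.58² + 0.58²·1.16² + 2·0.19·0.42·0.58·1.58·1.16) = 1.031%.
σ_{10d} = 1.031% × √10 = 3.260%.
z(97.5%) = 1.960.
VaR = 1.960 × 3.260% = 6.390%; on $2,000,000 that is $127,800.

$128,000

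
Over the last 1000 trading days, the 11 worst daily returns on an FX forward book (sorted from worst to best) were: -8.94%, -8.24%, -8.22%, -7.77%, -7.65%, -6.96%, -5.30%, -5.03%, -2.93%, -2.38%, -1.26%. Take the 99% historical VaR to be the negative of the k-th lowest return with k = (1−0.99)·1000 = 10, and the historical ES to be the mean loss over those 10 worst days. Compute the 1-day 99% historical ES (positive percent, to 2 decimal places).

6.34%

The 10 worst returns sum to -63.42%.
ES = −(-63.42%) / 10 = 6.342% ≈ 6.34%.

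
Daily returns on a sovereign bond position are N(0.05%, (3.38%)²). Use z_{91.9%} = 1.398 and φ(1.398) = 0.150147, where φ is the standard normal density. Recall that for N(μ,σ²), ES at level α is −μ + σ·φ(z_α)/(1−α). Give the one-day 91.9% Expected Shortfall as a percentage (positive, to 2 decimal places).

Tail multiplier: φ(z)/(1−α) = 0.150147 / 0.081 = 1.854.
ES = −(0.05%) + 3.38% × 1.854 = 6.217%.

6.22%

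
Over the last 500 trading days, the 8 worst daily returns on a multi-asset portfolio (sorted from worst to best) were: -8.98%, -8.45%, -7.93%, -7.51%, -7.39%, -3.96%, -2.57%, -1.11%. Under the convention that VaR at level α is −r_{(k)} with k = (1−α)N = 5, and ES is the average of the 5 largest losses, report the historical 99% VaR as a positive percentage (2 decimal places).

7.39%

k = 5; the 5th lowest return is -7.39%, so VaR = 7.39%.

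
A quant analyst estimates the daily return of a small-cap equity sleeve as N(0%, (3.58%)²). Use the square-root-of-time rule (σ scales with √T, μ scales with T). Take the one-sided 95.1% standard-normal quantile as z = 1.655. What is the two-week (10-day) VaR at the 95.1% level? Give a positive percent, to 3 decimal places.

σ_{10d} = 3.58% × √10 = 11.321%.
VaR = 1.655 × 11.321% = 18.736%.

18.736%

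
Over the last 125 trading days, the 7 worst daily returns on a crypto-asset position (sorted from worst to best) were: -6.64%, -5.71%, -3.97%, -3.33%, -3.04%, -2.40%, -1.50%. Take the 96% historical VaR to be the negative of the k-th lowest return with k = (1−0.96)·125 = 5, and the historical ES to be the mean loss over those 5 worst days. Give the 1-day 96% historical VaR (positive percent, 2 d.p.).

k = 5; the 5th lowest return is -3.04%, so VaR = 3.04%.

3.04%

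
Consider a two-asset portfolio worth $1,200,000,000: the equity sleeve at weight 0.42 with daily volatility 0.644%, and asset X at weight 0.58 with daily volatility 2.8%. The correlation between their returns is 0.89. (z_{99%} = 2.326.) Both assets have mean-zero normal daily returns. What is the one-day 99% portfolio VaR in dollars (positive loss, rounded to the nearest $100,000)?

σ_p² = 0.42²·0.644² + 0.58²·2.8² + 2·0.89·0.42·0.58·0.644·2.8 = 3.4924 (%²).
σ_p = √3.4924 = 1.869%.
VaR = 2.326 × 1.869% = 4.347%; on $1,200,000,000 that is $52,164,000.

$52,200,000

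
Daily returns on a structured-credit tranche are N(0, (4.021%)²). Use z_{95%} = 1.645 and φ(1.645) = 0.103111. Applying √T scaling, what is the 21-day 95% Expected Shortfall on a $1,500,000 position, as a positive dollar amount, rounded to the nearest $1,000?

σ_{21d} = 4.021% × √21 = 18.427%.
ES multiplier = φ(z)/(1−α) = 0.103111/0.05 = 2.062.
ES = 18.427% × 2.062 = 37.996%; on $1,500,000: $569,940.

$570,000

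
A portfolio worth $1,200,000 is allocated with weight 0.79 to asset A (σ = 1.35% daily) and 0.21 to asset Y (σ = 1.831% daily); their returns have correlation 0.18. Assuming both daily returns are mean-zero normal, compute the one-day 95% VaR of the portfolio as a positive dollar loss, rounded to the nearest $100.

σ_p² = 0.79²·1.35² + 0.21²·1.831² + 2·0.18·0.79·0.21·1.35·1.831 = 1.4329 (%²).
σ_p = √1.4329 = 1.197%.
At 95%, z = 1.645.
VaR = 1.645 × 1.197% = 1.969%; on $1,200,000 that is $23,628.

$23,600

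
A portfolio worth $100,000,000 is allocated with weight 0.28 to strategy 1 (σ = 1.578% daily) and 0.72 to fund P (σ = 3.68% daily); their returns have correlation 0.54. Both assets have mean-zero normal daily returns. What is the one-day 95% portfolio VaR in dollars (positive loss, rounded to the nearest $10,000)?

σ_p² = 0.28²·1.578² + 0.72²·3.68² + 2·0.54·0.28·0.72·1.578·3.68 = 8.4800 (%²).
σ_p = √8.4800 = 2.912%.
At 95%, z = 1.645.
VaR = 1.645 × 2.912% = 4.790%; on $100,000,000 that is $4,790,000.

$4,790,000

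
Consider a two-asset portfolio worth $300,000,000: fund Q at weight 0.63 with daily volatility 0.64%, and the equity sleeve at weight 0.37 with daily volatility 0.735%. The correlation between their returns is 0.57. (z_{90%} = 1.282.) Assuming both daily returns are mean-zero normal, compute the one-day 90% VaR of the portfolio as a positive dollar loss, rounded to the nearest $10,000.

σ_p² = 0.63²·0.64² + 0.37²·0.735² + 2·0.57·0.63·0.37·0.64·0.735 = 0.3615 (%²).
σ_p = √0.3615 = 0.601%.
VaR = 1.282 × 0.601% = 0.770%; on $300,000,000 that is $2,310,000.

$2,310,000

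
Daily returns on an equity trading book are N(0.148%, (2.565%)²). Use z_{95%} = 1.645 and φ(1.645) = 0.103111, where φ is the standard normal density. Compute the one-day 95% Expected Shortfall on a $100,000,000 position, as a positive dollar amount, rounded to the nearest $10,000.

$5,140,000

Tail multiplier: φ(z)/(1−α) = 0.103111 / 0.05 = 2.062.
ES = −(0.148%) + 2.565% × 2.062 = 5.141%.
On $100,000,000: 0.05141 × $100,000,000 = $5,141,000.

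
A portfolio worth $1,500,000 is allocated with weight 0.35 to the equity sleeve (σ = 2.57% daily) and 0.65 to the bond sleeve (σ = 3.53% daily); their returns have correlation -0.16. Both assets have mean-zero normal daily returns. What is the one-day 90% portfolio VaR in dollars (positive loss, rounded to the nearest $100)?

$44,700

σ_p² = 0.35²·2.57² + 0.65²·3.53² + 2·-0.16·0.35·0.65·2.57·3.53 = 5.4134 (%²).
σ_p = √5.4134 = 2.327%.
At 90%, z = 1.282.
VaR = 1.282 × 2.327% = 2.983%; on $1,500,000 that is $44,745.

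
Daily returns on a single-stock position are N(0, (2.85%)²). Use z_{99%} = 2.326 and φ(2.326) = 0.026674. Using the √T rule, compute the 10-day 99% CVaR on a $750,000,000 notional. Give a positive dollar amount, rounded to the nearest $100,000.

σ_{10d} = 2.85% × √10 = 9.012%.
ES multiplier = φ(z)/(1−α) = 0.026674/0.01 = 2.667.
ES = 9.012% × 2.667 = 24.035%; on $750,000,000: $180,262,500.

$180,300,000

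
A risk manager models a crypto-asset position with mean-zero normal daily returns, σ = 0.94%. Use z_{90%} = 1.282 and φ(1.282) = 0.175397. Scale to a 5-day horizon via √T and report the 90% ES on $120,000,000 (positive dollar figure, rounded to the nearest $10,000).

$4,420,000

σ_{5d} = 0.94% × √5 = 2.102%.
ES multiplier = φ(z)/(1−α) = 0.175397/0.1 = 1.754.
ES = 2.102% × 1.754 = 3.687%; on $120,000,000: $4,424,400.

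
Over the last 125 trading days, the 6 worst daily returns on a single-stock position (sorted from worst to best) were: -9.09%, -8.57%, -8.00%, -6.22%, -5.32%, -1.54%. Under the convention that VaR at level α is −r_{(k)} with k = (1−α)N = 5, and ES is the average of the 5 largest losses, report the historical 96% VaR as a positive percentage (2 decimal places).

k = 5; the 5th lowest return is -5.32%, so VaR = 5.32%.

5.32%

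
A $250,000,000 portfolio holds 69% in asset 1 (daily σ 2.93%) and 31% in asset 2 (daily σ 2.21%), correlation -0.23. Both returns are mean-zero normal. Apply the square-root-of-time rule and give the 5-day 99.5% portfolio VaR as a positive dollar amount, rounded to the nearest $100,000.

σ_p = √(0.69²·2.93² + 0.31²·2.21² + 2·-0.23·0.69·0.31·2.93·2.21) = 1.980%.
σ_{5d} = 1.980% × √5 = 4.427%.
z(99.5%) = 2.576.
VaR = 2.576 × 4.427% = 11.404%; on $250,000,000 that is $28,510,000.

$28,500,000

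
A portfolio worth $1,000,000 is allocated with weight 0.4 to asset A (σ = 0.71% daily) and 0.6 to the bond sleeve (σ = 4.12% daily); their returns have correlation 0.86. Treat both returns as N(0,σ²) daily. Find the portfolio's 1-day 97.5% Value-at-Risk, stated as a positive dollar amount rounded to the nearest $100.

$53,300

σ_p² = 0.4²·0.71² + 0.6²·4.12² + 2·0.86·0.4·0.6·0.71·4.12 = 7.3990 (%²).
σ_p = √7.3990 = 2.720%.
At 97.5%, z = 1.960.
VaR = 1.960 × 2.720% = 5.331%; on $1,000,000 that is $53,310.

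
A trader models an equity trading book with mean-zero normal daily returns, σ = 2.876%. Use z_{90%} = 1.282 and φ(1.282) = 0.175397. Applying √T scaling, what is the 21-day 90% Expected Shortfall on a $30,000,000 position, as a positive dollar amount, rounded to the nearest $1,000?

$6,935,000

σ_{21d} = 2.876% × √21 = 13.179%.
ES multiplier = φ(z)/(1−α) = 0.175397/0.1 = 1.754.
ES = 13.179% × 1.754 = 23.116%; on $30,000,000: $6,934,800.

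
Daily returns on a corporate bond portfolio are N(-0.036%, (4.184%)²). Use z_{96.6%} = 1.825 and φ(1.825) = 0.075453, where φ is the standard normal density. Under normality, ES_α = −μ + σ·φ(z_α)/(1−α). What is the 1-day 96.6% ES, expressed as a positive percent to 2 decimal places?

Tail multiplier: φ(z)/(1−α) = 0.075453 / 0.034 = 2.219.
ES = −(-0.036%) + 4.184% × 2.219 = 9.320%.

9.32%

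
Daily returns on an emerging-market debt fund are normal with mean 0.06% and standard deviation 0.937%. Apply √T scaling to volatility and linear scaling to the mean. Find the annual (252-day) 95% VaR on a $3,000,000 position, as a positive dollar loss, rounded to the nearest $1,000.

At 95%, z = 1.645.
σ_{252d} = 0.937% × √252 = 14.874%; μ_{252d} = 252 × 0.06% = 15.120%.
VaR = −(15.120%) + 1.645 × 14.874% = 9.348%.
On $3,000,000: 0.09348 × $3,000,000 = $280,440.

$280,000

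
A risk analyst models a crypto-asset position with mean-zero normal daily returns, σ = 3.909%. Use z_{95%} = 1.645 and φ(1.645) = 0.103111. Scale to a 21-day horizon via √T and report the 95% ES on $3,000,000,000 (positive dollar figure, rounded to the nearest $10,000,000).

σ_{21d} = 3.909% × √21 = 17.913%.
ES multiplier = φ(z)/(1−α) = 0.103111/0.05 = 2.062.
ES = 17.913% × 2.062 = 36.937%; on $3,000,000,000: $1,108,110,000.

$1,110,000,000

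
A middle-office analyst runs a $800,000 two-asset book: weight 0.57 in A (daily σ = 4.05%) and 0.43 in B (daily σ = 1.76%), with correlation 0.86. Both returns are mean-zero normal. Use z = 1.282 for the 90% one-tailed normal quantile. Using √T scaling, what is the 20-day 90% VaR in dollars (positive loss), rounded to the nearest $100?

$136,900

σ_p = √(0.57²·4.05² + 0.43²·1.76² + 2·0.86·0.57·0.43·4.05·1.76) = 2.984%.
σ_{20d} = 2.984% × √20 = 13.345%.
VaR = 1.282 × 13.345% = 17.108%; on $800,000 that is $136,864.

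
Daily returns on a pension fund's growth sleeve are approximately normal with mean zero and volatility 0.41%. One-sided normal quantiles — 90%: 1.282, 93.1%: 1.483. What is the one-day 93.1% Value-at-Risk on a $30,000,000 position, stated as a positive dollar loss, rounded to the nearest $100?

$182,400

VaR = z·σ = 1.483 × 0.41% = 0.608%.
On $30,000,000: 0.00608 × $30,000,000 = $182,400.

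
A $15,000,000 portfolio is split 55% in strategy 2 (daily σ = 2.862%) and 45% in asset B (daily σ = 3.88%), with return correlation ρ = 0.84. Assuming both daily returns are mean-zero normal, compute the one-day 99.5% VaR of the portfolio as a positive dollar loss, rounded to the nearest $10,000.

σ_p² = 0.55²·2.862² + 0.45²·3.88² + 2·0.84·0.55·0.45·2.862·3.88 = 10.1436 (%²).
σ_p = √10.1436 = 3.185%.
At 99.5%, z = 2.576.
VaR = 2.576 × 3.185% = 8.205%; on $15,000,000 that is $1,230,750.

$1,230,000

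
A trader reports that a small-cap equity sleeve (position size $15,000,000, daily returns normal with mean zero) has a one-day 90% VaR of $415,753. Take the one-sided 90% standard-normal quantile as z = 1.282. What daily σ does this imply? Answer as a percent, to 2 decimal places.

VaR as a fraction: $415,753 / $15,000,000 = 2.772%.
σ = VaR / z = 2.772% / 1.282 = 2.162%.

2.16%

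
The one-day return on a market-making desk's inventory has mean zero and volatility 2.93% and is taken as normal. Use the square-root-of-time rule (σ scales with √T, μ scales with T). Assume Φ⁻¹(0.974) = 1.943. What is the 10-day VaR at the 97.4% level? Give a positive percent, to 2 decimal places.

σ_{10d} = 2.93% × √10 = 9.265%.
VaR = 1.943 × 9.265% = 18.002%.

18.00%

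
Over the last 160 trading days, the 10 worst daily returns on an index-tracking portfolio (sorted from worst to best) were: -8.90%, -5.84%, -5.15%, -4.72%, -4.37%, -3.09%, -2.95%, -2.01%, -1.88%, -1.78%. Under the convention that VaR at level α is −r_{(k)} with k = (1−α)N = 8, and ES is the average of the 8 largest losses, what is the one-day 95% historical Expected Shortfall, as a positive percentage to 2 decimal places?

4.63%

The 8 worst returns sum to -37.03%.
ES = −(-37.03%) / 8 = 4.62875% ≈ 4.63%.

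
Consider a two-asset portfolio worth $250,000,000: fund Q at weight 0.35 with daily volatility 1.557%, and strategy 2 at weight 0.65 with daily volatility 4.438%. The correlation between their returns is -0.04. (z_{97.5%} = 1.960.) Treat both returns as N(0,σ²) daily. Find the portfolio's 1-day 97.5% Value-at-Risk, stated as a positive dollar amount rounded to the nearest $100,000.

σ_p² = 0.35²·1.557² + 0.65²·4.438² + 2·-0.04·0.35·0.65·1.557·4.438 = 8.4927 (%²).
σ_p = √8.4927 = 2.914%.
VaR = 1.960 × 2.914% = 5.711%; on $250,000,000 that is $14,277,500.

$14,300,000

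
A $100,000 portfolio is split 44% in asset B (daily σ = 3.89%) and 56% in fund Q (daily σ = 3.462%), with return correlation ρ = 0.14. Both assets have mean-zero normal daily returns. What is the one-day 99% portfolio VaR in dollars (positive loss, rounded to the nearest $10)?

σ_p² = 0.44²·3.89² + 0.56²·3.462² + 2·0.14·0.44·0.56·3.89·3.462 = 7.6173 (%²).
σ_p = √7.6173 = 2.760%.
At 99%, z = 2.326.
VaR = 2.326 × 2.760% = 6.420%; on $100,000 that is $6,420.

$6,420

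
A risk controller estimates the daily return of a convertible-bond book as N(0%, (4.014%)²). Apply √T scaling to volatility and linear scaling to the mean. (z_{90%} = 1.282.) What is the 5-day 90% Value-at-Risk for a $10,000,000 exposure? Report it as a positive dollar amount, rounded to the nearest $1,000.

σ_{5d} = 4.014% × √5 = 8.976%.
VaR = 1.282 × 8.976% = 11.507%.
On $10,000,000: 0.11507 × $10,000,000 = $1,150,700.

$1,151,000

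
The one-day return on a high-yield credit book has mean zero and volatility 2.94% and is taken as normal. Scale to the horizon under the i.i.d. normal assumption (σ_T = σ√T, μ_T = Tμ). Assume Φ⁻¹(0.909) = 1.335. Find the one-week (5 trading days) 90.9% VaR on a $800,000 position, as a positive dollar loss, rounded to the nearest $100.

$70,200

σ_{5d} = 2.94% × √5 = 6.574%.
VaR = 1.335 × 6.574% = 8.776%.
On $800,000: 0.08776 × $800,000 = $70,208.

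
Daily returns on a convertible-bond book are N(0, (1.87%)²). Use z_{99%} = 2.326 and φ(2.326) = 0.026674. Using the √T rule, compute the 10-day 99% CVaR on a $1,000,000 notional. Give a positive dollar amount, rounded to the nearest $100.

σ_{10d} = 1.87% × √10 = 5.913%.
ES multiplier = φ(z)/(1−α) = 0.026674/0.01 = 2.667.
ES = 5.913% × 2.667 = 15.770%; on $1,000,000: $157,700.

$157,700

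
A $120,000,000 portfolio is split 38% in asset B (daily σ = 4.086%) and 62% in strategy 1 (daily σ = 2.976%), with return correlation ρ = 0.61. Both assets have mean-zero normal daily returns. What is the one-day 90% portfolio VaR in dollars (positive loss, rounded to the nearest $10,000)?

σ_p² = 0.38²·4.086² + 0.62²·2.976² + 2·0.61·0.38·0.62·4.086·2.976 = 9.3104 (%²).
σ_p = √9.3104 = 3.051%.
At 90%, z = 1.282.
VaR = 1.282 × 3.051% = 3.911%; on $120,000,000 that is $4,693,200.

$4,690,000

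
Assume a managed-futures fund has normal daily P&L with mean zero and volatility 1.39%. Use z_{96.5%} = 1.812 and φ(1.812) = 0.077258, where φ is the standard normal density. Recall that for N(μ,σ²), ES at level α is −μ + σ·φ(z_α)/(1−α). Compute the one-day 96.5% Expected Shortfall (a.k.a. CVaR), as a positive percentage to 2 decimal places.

3.07%

Tail multiplier: φ(z)/(1−α) = 0.077258 / 0.035 = 2.207.
ES = 1.39% × 2.207 = 3.068%.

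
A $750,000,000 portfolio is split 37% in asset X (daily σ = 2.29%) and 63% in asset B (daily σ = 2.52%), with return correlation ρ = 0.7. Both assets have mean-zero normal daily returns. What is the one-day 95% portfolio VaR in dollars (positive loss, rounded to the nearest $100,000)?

$27,900,000

σ_p² = 0.37²·2.29² + 0.63²·2.52² + 2·0.7·0.37·0.63·2.29·2.52 = 5.1216 (%²).
σ_p = √5.1216 = 2.263%.
At 95%, z = 1.645.
VaR = 1.645 × 2.263% = 3.723%; on $750,000,000 that is $27,922,500.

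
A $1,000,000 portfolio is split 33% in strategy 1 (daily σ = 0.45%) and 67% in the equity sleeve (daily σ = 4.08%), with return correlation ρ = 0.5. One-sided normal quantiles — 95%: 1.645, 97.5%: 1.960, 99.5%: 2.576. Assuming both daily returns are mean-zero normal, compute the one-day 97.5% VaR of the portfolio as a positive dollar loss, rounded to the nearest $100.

$55,100

σ_p² = 0.33²·0.45² + 0.67²·4.08² + 2·0.5·0.33·0.67·0.45·4.08 = 7.9006 (%²).
σ_p = √7.9006 = 2.811%.
VaR = 1.960 × 2.811% = 5.510%; on $1,000,000 that is $55,100.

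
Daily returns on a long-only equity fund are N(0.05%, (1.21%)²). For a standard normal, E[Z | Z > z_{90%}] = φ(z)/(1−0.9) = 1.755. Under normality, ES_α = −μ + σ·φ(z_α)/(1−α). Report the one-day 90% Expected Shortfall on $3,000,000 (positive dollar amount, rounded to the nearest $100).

ES = −(0.05%) + 1.21% × 1.755 = 2.074%.
On $3,000,000: 0.02074 × $3,000,000 = $62,220.

$62,200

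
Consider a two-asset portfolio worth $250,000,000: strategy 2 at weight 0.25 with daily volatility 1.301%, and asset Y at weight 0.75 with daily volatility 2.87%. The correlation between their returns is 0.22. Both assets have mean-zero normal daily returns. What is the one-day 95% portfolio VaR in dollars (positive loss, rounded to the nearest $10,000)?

σ_p² = 0.25²·1.301² + 0.75²·2.87² + 2·0.22·0.25·0.75·1.301·2.87 = 5.0471 (%²).
σ_p = √5.0471 = 2.247%.
At 95%, z = 1.645.
VaR = 1.645 × 2.247% = 3.696%; on $250,000,000 that is $9,240,000.

$9,240,000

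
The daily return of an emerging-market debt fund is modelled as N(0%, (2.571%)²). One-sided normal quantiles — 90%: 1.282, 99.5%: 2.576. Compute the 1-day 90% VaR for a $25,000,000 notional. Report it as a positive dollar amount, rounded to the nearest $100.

VaR = z·σ = 1.282 × 2.571% = 3.296%.
On $25,000,000: 0.03296 × $25,000,000 = $824,000.

$824,000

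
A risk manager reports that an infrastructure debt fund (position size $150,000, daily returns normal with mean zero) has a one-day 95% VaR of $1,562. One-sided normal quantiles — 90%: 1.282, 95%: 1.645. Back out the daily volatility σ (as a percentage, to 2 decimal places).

0.63%

VaR as a fraction: $1,562 / $150,000 = 1.041%.
σ = VaR / z = 1.041% / 1.645 = 0.633%.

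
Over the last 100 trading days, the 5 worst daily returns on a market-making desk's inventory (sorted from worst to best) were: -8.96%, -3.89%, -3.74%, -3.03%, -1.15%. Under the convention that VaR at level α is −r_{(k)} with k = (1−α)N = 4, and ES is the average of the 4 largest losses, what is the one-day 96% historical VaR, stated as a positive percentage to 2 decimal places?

k = 4; the 4th lowest return is -3.03%, so VaR = 3.03%.

3.03%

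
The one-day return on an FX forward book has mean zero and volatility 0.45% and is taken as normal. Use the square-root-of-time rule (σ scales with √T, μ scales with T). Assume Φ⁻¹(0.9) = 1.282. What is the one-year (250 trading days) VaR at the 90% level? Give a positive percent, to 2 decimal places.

σ_{250d} = 0.45% × √250 = 7.115%.
VaR = 1.282 × 7.115% = 9.121%.

9.12%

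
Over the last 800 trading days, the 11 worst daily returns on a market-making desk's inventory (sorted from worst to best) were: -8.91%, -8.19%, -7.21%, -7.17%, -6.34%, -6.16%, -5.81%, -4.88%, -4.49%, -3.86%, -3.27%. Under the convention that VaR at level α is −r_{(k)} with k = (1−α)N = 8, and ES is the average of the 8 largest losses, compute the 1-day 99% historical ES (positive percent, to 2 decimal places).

6.83%

The 8 worst returns sum to -54.67%.
ES = −(-54.67%) / 8 = 6.83375% ≈ 6.83%.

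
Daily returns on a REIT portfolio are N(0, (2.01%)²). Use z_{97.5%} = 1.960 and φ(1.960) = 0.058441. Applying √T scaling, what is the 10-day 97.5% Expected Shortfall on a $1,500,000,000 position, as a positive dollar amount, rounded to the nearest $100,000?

$222,900,000

σ_{10d} = 2.01% × √10 = 6.356%.
ES multiplier = φ(z)/(1−α) = 0.058441/0.025 = 2.338.
ES = 6.356% × 2.338 = 14.860%; on $1,500,000,000: $222,900,000.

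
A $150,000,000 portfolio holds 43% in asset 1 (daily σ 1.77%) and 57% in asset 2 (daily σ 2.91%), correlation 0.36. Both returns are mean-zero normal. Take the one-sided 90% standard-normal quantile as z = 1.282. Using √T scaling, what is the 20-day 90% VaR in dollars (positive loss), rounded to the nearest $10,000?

σ_p = √(0.43²·1.77² + 0.57²·2.91² + 2·0.36·0.43·0.57·1.77·2.91) = 2.059%.
σ_{20d} = 2.059% × √20 = 9.208%.
VaR = 1.282 × 9.208% = 11.805%; on $150,000,000 that is $17,707,500.

$17,710,000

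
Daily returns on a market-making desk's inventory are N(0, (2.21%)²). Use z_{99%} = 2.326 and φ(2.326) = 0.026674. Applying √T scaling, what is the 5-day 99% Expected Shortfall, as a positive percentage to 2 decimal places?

σ_{5d} = 2.21% × √5 = 4.942%.
ES multiplier = φ(z)/(1−α) = 0.026674/0.01 = 2.667.
ES = 4.942% × 2.667 = 13.180%.

13.18%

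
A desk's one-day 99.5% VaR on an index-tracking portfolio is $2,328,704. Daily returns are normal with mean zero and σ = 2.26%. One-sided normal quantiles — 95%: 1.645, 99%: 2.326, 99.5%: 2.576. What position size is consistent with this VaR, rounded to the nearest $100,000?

VaR as a fraction of value: z·σ = 2.576 × 2.26% = 5.82176%.
Position = $2,328,704 / 0.0582176 = $40,000,000.

$40,000,000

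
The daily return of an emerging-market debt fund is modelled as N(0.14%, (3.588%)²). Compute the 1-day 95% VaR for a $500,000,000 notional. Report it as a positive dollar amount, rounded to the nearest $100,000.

At 95% one-sided, z = 1.645.
VaR = −μ + z·σ = −(0.14%) + 1.645 × 3.588% = 5.762%.
On $500,000,000: 0.05762 × $500,000,000 = $28,810,000.

$28,800,000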